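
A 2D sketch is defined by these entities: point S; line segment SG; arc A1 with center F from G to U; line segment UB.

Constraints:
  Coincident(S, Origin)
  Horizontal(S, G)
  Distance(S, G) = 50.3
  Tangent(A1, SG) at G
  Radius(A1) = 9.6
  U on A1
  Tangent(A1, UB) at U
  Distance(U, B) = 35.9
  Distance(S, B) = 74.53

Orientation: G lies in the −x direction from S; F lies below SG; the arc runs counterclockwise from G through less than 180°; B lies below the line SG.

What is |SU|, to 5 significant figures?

60.706

Checks: |FU| = 9.600 ✓; ∠(FU, UB) = 90.00° ✓; |UB| = 35.90 ✓; |SB| = 74.53 ✓.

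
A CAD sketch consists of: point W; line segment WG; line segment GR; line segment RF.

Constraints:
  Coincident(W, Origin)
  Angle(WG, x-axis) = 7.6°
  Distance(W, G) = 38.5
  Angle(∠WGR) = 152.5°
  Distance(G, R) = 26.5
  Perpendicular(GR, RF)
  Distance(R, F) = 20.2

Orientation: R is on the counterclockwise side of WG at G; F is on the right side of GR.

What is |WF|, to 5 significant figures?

71.559

W is at the origin; WG runs at 7.6° with length 38.5, so G = 38.5·(cos 7.6°, sin 7.6°) = (38.162, 5.0919). ∠WGR = 152.5°, so GR runs at 7.6° + (180° − 152.5°) = 35.100° from the x-axis; with |GR| = 26.5, R = G + 26.5·(cos 35.100°, sin 35.100°) = (59.843, 20.330). GR is perpendicular to RF; with |RF| = 20.2 on the right of GR, F = R + 20.2·(0.57501, -0.81815) = (71.458, 3.8029). Then |WF| = |F − W| = 71.559.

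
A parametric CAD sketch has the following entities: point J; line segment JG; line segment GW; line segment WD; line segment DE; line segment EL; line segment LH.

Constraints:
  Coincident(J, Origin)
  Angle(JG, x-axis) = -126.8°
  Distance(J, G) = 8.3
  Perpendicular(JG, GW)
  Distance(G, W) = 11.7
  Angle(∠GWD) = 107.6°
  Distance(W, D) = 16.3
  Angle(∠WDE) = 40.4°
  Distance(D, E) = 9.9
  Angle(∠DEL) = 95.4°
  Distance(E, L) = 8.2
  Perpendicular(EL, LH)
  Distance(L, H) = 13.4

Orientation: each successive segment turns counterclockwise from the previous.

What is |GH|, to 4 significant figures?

25.51

J is at the origin; JG runs at -126.8° with length 8.3, so G = (-4.972, -6.646). JG ⟂ GW, so GW runs at -36.80°; with |GW| = 11.7, W = (4.397, -13.65). ∠GWD = 107.6° gives WD at 35.60° from the x-axis; with |WD| = 16.3, D = (17.65, -4.166). ∠WDE = 40.4° gives DE at 175.2° from the x-axis; with |DE| = 9.9, E = (7.785, -3.338). ∠DEL = 95.4° gives EL at -100.2° from the x-axis; with |EL| = 8.2, L = (6.333, -11.41). EL ⟂ LH, so LH runs at -10.20°; with |LH| = 13.4, H = (19.52, -13.78). Then |GH| = |H − G| = 25.51.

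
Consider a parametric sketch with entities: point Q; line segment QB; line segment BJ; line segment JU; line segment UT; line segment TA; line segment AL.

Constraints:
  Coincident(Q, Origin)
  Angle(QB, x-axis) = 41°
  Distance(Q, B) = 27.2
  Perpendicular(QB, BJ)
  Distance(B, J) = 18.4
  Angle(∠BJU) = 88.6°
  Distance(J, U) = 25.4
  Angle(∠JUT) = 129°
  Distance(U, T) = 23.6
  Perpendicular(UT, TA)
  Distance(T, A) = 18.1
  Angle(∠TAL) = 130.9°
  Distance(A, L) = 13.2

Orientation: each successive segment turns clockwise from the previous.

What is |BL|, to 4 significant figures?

15.61

The perpendicularity gives TA at right angles to UT, so TA runs at 78.60°; with |TA| = 18.1, A = (-6.528, 10.18). ∠TAL = 130.9° gives AL at 29.50° from the x-axis; with |AL| = 13.2, L = (4.960, 16.68). Then |BL| = |L − B| = 15.61.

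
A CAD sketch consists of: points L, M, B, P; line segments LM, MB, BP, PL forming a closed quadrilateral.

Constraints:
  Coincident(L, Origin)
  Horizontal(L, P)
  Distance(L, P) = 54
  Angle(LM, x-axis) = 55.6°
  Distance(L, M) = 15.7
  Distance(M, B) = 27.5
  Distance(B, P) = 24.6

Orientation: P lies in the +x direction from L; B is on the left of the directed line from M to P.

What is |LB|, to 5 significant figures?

39.836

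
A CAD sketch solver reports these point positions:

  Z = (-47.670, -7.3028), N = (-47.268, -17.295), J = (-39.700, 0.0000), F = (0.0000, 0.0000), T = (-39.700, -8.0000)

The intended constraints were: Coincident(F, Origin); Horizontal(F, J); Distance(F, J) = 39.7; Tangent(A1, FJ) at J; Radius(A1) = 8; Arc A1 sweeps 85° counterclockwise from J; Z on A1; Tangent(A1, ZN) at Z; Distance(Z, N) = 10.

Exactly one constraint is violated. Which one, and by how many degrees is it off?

Tangent(A1, ZN) at Z — off by 7.30°.

F = (0.00, 0.00) ✓; F.y = 0.00, J.y = 0.00 ✓; |FJ| = 39.70 ✓; ∠(TJ, JF) = 90.00° ✓; |TJ| = 8.000 ✓; bearing(T→Z) − bearing(T→J) = 85.00° ✓; |TZ| = 8.000 ✓; ∠(TZ, ZN) = 82.70° ✗; |ZN| = 10.00 ✓.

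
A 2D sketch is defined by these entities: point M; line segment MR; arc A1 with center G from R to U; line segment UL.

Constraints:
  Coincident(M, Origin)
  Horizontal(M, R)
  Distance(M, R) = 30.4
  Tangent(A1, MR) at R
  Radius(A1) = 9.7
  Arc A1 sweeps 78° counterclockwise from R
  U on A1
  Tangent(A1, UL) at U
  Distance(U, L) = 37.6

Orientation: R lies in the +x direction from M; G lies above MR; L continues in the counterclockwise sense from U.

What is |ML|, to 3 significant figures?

65.2

On A1, R sits at bearing -90° from G; a 78° counterclockwise sweep puts U at bearing -12°, so U = G + 9.7·(cos -12°, sin -12°) = (39.9, 7.68). The tangent condition forces GU to be normal to UL, so UL runs along (−sin -12°, cos -12°); with |UL| = 37.6, L = (47.7, 44.5). Then |ML| = |L − M| = 65.2.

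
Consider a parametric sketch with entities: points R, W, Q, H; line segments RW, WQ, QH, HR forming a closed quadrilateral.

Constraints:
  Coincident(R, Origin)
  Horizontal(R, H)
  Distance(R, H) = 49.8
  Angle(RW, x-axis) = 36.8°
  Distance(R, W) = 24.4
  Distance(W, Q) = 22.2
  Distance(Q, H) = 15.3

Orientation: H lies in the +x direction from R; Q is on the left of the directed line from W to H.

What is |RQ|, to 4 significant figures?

43.65

R is at the origin; R and H share the same y with |RH| = 49.8 and H in +x, so H = (49.8, 0). RW runs at 36.8° with |RW| = 24.4, so W = (19.54, 14.62). Q is determined by |WQ| = 22.2 and |QH| = 15.3 together: it lies at the intersection of circle(W, 22.2) and circle(H, 15.3). With |WH| = 33.61, the foot of the radical line on WH is 20.65 from W and the perpendicular offset is √(22.2² − 20.65²) = 8.142. Taking the left-of-WH solution: Q = (41.68, 12.97).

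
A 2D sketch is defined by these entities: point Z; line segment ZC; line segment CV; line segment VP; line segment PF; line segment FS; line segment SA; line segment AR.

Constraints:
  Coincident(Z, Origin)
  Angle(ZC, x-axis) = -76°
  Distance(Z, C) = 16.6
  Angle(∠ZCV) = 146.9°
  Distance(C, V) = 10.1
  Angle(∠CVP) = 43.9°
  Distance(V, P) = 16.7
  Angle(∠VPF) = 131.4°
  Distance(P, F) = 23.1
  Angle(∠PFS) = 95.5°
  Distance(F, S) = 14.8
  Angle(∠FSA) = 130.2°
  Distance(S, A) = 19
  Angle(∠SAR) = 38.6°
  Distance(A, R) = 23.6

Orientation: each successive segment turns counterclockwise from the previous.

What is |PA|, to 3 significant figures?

30.5

Z is at the origin; ZC runs at -76.0° with length 16.6, so C = (4.02, -16.1). ∠ZCV = 146.9° gives CV at -42.9° from the x-axis; with |CV| = 10.1, V = (11.4, -23.0). ∠CVP = 43.9° gives VP at 93.2° from the x-axis; with |VP| = 16.7, P = (10.5, -6.31). ∠VPF = 131.4° gives PF at 142° from the x-axis; with |PF| = 23.1, F = (-7.67, 7.98). ∠PFS = 95.5° gives FS at -134° from the x-axis; with |FS| = 14.8, S = (-17.9, -2.72). ∠FSA = 130.2° gives SA at -83.9° from the x-axis; with |SA| = 19.0, A = (-15.9, -21.6). Then |PA| = |A − P| = 30.5.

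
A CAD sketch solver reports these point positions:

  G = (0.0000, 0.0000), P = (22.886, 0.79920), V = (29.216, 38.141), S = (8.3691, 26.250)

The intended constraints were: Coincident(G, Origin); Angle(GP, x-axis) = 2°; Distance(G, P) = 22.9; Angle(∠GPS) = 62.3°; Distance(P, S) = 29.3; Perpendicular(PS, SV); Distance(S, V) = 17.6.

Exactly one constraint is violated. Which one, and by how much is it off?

Distance(S, V) = 17.6 — off by 6.40.

G = (0.00, 0.00) ✓; GP at 2.000° ✓; |GP| = 22.90 ✓; ∠GPS = 62.30° ✓; |PS| = 29.30 ✓; ∠(PS, SV) = 90.00° ✓; |SV| = 24.00 ✗.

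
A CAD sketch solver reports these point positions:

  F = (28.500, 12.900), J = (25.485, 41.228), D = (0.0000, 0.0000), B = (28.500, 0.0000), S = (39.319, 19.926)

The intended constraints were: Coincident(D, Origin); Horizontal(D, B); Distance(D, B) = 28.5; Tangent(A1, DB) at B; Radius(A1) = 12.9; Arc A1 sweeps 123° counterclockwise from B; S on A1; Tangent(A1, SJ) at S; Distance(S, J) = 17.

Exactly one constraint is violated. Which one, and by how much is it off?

Distance(S, J) = 17 — off by 8.40.

D = (0.00, 0.00) ✓; D.y = 0.00, B.y = 0.00 ✓; |DB| = 28.50 ✓; ∠(FB, BD) = 90.00° ✓; |FB| = 12.90 ✓; bearing(F→S) − bearing(F→B) = 123.0° ✓; |FS| = 12.90 ✓; ∠(FS, SJ) = 90.00° ✓; |SJ| = 25.40 ✗.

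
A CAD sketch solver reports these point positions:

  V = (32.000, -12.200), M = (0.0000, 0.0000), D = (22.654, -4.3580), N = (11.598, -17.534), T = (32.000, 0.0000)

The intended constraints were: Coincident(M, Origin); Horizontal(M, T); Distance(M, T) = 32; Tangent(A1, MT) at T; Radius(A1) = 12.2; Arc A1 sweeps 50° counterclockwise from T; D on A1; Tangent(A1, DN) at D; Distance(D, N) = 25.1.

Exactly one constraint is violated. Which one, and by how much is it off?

Distance(D, N) = 25.1 — off by 7.90.

M = (0.00, 0.00) ✓; M.y = 0.00, T.y = 0.00 ✓; |MT| = 32.00 ✓; ∠(VT, TM) = 90.00° ✓; |VT| = 12.20 ✓; bearing(V→D) − bearing(V→T) = 50.00° ✓; |VD| = 12.20 ✓; ∠(VD, DN) = 90.00° ✓; |DN| = 17.20 ✗.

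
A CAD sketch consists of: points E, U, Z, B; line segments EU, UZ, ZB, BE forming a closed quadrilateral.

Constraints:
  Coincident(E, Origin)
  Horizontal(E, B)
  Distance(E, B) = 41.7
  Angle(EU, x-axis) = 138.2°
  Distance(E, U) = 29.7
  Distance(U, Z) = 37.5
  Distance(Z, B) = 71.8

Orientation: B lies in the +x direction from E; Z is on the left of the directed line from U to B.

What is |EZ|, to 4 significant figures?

53.99

E is at the origin; EB is horizontal with |EB| = 41.7 and B in +x, so B = (41.7, 0). EU runs at 138.2° with |EU| = 29.7, so U = (-22.14, 19.80). Z is determined by |UZ| = 37.5 and |ZB| = 71.8 together: it lies at the intersection of circle(U, 37.5) and circle(B, 71.8). With |UB| = 66.84, the foot of the radical line on UB is 5.375 from U and the perpendicular offset is √(37.5² − 5.375²) = 37.11. Taking the left-of-UB solution: Z = (-6.015, 53.65).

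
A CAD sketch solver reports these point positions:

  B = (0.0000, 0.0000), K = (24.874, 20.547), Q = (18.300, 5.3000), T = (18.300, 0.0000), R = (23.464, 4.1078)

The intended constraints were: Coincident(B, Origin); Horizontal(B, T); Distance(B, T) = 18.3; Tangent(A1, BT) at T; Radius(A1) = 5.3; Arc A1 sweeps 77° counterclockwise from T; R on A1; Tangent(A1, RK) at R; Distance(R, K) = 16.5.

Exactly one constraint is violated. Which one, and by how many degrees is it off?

Tangent(A1, RK) at R — off by 8.10°.

B = (0.00, 0.00) ✓; B.y = 0.00, T.y = 0.00 ✓; |BT| = 18.30 ✓; ∠(QT, TB) = 90.00° ✓; |QT| = 5.300 ✓; bearing(Q→R) − bearing(Q→T) = 77.00° ✓; |QR| = 5.300 ✓; ∠(QR, RK) = 81.90° ✗; |RK| = 16.50 ✓.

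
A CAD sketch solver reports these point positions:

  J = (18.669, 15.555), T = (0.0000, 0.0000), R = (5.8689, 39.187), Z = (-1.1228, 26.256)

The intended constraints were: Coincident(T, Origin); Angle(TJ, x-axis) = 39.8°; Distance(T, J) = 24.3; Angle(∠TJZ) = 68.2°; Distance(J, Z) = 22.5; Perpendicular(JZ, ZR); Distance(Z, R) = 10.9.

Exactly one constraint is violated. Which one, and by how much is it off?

Distance(Z, R) = 10.9 — off by 3.80.

T = (0.00, 0.00) ✓; TJ at 39.80° ✓; |TJ| = 24.30 ✓; ∠TJZ = 68.20° ✓; |JZ| = 22.50 ✓; ∠(JZ, ZR) = 90.00° ✓; |ZR| = 14.70 ✗.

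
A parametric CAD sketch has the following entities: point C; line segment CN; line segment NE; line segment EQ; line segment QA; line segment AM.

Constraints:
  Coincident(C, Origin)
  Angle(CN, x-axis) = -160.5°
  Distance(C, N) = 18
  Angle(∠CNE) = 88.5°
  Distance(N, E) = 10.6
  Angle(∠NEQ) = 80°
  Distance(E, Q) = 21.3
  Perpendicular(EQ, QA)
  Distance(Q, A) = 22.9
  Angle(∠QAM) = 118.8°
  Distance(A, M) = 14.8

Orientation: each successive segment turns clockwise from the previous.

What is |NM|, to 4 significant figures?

20.64

EQ is perpendicular to QA, so QA runs at -82.00°; with |QA| = 22.9, A = (4.037, -15.64). ∠QAM = 118.8° gives AM at -143.2° from the x-axis; with |AM| = 14.8, M = (-7.814, -24.51). Then |NM| = |M − N| = 20.64.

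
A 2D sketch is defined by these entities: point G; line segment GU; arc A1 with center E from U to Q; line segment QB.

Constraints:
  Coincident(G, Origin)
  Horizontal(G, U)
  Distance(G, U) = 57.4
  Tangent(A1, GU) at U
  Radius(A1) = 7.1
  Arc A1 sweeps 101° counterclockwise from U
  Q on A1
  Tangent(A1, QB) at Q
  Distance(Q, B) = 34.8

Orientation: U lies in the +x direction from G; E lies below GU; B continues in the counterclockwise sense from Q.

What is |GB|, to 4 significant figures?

71.23

G is at the origin; G and U share the same y with |GU| = 57.4 and U on the +x side, so U = (57.40, 0.000). A1 meets GU tangentially, so EU is at right angles to GU, so E = U + (0, -7.1) = (57.40, -7.100). On A1, U sits at bearing 90° from E; a 101° counterclockwise sweep puts Q at bearing 191°, so Q = E + 7.1·(cos 191°, sin 191°) = (50.43, -8.455). The tangent condition forces EQ to be normal to QB, so QB runs along (−sin 191°, cos 191°); with |QB| = 34.8, B = (57.07, -42.62). Then |GB| = |B − G| = 71.23.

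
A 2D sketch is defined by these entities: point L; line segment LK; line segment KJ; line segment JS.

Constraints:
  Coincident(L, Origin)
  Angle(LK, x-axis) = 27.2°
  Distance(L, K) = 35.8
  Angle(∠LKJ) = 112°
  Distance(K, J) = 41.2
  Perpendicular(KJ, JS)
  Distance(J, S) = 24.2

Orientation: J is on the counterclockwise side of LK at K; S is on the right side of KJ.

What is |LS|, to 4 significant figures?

79.22

L is at the origin; LK runs at 27.2° with length 35.8, so K = 35.8·(cos 27.2°, sin 27.2°) = (31.84, 16.36). ∠LKJ = 112.0°, so KJ runs at 27.2° + (180° − 112.0°) = 95.20° from the x-axis; with |KJ| = 41.2, J = K + 41.2·(cos 95.20°, sin 95.20°) = (28.11, 57.39). KJ ⟂ JS; with |JS| = 24.2 on the right of KJ, S = J + 24.2·(0.9959, 0.09063) = (52.21, 59.59). Then |LS| = |S − L| = 79.22.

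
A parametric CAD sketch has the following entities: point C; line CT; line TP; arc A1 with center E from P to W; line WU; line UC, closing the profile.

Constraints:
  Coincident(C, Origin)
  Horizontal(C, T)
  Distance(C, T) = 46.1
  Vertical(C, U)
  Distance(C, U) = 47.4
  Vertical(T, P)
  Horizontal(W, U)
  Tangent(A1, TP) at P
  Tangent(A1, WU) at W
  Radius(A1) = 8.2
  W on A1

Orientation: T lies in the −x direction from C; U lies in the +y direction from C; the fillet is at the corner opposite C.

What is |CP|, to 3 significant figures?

60.5

C is at the origin; CT is horizontal with |CT| = 46.1 and T on the −x side, so T = (-46.1, 0.00). C and U share the same x with |CU| = 47.4 and U on the +y side, so U = (0.00, 47.4). The virtual corner opposite C is at (-46.1, 47.4). Since A1 is tangent to TP there, EP ⟂ TP and tangency of A1 to WU means the radius EW is perpendicular to WU, with radius 8.2, so the center E sits 8.2 in from both sides at E = (-37.9, 39.2). That places the tangent points at P = (-46.1, 39.2) on TP and W = (-37.9, 47.4) on WU. Then |CP| = |P − C| = 60.5.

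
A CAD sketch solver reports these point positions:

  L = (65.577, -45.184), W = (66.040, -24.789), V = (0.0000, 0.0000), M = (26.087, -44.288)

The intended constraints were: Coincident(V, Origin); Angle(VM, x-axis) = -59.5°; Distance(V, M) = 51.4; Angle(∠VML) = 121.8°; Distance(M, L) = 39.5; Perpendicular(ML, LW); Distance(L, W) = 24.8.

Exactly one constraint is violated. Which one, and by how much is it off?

Distance(L, W) = 24.8 — off by 4.40.

V = (0.00, 0.00) ✓; VM at -59.50° ✓; |VM| = 51.40 ✓; ∠VML = 121.8° ✓; |ML| = 39.50 ✓; ∠(ML, LW) = 90.00° ✓; |LW| = 20.40 ✗.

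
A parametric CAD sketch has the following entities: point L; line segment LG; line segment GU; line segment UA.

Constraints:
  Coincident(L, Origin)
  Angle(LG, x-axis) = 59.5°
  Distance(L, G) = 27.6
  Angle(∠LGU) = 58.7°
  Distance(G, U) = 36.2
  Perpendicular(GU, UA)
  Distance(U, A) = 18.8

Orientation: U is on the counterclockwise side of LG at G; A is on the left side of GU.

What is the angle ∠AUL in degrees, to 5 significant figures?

42.830°

L is at the origin; LG runs at 59.5° with length 27.6, so G = 27.6·(cos 59.5°, sin 59.5°) = (14.008, 23.781). ∠LGU = 58.7°, so GU runs at 59.5° + (180° − 58.7°) = 180.80° from the x-axis; with |GU| = 36.2, U = G + 36.2·(cos 180.80°, sin 180.80°) = (-22.188, 23.276). The perpendicularity gives UA at right angles to GU; with |UA| = 18.8 on the left of GU, A = U + 18.8·(0.013962, -0.99990) = (-21.926, 4.4774). Then cos ∠AUL = UA·UL / (|UA||UL|), giving 42.830°.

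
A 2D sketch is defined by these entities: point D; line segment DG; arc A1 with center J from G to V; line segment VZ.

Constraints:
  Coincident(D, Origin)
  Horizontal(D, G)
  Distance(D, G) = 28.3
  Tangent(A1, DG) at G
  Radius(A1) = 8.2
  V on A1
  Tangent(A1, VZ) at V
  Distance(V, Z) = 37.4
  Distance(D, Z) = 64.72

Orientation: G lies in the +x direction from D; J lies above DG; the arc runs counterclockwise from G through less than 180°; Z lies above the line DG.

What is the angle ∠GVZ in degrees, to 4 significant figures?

148.4°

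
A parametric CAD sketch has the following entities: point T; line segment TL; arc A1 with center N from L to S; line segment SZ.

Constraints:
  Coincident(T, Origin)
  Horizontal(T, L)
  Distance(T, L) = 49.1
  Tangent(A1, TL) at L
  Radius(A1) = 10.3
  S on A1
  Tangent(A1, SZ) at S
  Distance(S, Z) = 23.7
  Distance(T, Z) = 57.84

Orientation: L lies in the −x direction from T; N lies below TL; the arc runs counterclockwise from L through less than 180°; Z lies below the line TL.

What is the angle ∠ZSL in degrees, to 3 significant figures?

119°

Checks: |NS| = 10.30 ✓; ∠(NS, SZ) = 90.00° ✓; |SZ| = 23.70 ✓; |TZ| = 57.84 ✓.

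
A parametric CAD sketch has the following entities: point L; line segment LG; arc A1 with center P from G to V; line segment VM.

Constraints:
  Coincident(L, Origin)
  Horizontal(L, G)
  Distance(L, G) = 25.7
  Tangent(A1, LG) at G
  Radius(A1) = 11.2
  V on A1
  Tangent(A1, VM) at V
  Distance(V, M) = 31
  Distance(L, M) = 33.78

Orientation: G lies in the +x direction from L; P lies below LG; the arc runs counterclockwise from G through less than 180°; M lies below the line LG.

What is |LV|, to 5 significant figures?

16.868

L is at the origin; LG is horizontal with |LG| = 25.7 and G on the +x side, so G = (25.700, 0.0000). A1 meets LG tangentially, so PG is at right angles to LG, so P = G + (0, -11.2) = (25.700, -11.200). Since PV ⟂ VM (tangency), |PM| = √(11.2² + 31.0²) = 32.961 regardless of where V sits on A1. So M lies on both circle(L, 33.78) and circle(P, 32.961); the below-LG intersection is M = (1.6500, -33.740). V is the foot of the tangent from M: V = (15.720, -6.1166).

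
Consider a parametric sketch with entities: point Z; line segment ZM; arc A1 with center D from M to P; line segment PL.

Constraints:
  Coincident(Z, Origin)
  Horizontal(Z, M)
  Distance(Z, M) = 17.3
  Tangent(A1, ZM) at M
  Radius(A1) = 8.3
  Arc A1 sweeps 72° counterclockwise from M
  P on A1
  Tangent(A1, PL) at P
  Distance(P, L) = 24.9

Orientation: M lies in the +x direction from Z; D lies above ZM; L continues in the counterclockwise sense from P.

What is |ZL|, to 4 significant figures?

44.12

Z is at the origin; Z and M share the same y with |ZM| = 17.3 and M on the +x side, so M = (17.30, 0.000). The tangent condition forces DM to be normal to ZM, so D = M + (0, 8.3) = (17.30, 8.300). On A1, M sits at bearing -90° from D; a 72° counterclockwise sweep puts P at bearing -18°, so P = D + 8.3·(cos -18°, sin -18°) = (25.19, 5.735). A1 meets PL tangentially, so DP is at right angles to PL, so PL runs along (−sin -18°, cos -18°); with |PL| = 24.9, L = (32.89, 29.42). Then |ZL| = |L − Z| = 44.12.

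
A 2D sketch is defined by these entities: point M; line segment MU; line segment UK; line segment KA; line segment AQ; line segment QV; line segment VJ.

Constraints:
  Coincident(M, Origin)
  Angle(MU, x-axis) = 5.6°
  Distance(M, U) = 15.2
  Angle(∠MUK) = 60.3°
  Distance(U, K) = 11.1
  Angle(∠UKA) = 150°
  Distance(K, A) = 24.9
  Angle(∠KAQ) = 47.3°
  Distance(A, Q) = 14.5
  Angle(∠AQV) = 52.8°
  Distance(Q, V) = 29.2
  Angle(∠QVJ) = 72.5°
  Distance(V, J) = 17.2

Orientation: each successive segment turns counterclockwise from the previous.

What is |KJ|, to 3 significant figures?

31.3

M is at the origin; MU runs at 5.6° with length 15.2, so U = (15.1, 1.48). ∠MUK = 60.3° gives UK at 125° from the x-axis; with |UK| = 11.1, K = (8.71, 10.5). ∠UKA = 150.0° gives KA at 155° from the x-axis; with |KA| = 24.9, A = (-13.9, 20.9). ∠KAQ = 47.3° gives AQ at -72.0° from the x-axis; with |AQ| = 14.5, Q = (-9.43, 7.16). ∠AQV = 52.8° gives QV at 55.2° from the x-axis; with |QV| = 29.2, V = (7.24, 31.1). ∠QVJ = 72.5° gives VJ at 163° from the x-axis; with |VJ| = 17.2, J = (-9.18, 36.2). Then |KJ| = |J − K| = 31.3.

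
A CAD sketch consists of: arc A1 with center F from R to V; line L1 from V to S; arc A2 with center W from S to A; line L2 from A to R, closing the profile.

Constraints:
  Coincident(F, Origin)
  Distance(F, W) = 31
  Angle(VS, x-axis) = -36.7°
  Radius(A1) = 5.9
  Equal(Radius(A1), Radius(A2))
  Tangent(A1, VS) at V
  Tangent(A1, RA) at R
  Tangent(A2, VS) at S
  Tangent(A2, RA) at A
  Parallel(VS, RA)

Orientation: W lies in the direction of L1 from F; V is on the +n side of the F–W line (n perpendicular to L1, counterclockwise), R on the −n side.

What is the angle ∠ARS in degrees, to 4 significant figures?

20.84°

The slot axis is L1's direction at -36.7°, so u = (cos -36.7°, sin -36.7°) = (0.8018, -0.5976) and n = (−sin -36.7°, cos -36.7°) = (0.5976, 0.8018). F is at the origin and W lies 31.0 along u from F, so W = 31.0·u = (24.86, -18.53). Tangency of A1 to both parallel lines with radius 5.9 puts V and R at F ± 5.9·n: V = (3.526, 4.730), R = (-3.526, -4.730). Equal radii place S and A the same way about W: S = W + 5.9·n = (28.38, -13.80), A = W − 5.9·n = (21.33, -23.26). Then cos ∠ARS = RA·RS / (|RA||RS|), giving 20.84°.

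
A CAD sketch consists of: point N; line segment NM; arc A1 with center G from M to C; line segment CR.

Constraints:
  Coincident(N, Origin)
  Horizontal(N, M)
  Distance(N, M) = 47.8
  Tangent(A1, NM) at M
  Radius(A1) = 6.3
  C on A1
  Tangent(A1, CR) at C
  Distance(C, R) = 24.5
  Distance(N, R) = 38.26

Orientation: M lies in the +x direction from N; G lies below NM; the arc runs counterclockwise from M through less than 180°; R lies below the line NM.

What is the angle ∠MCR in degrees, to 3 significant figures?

151°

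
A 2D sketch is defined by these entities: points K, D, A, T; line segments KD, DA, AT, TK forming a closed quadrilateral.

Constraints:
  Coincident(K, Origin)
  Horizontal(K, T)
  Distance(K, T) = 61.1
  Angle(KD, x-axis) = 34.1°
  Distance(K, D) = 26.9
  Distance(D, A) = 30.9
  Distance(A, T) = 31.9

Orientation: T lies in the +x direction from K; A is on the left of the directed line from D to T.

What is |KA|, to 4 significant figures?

57.73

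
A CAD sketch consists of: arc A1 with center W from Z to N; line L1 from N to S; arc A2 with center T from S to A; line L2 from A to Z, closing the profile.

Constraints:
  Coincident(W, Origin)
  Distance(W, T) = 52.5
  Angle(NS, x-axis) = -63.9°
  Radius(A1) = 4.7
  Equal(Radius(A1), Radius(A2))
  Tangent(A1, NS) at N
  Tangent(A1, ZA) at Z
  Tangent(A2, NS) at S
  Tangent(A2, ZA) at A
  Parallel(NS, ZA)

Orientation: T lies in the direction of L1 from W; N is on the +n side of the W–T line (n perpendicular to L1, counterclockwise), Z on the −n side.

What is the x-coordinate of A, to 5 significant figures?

18.876

The slot axis is L1's direction at -63.9°, so u = (cos -63.9°, sin -63.9°) = (0.43994, -0.89803) and n = (−sin -63.9°, cos -63.9°) = (0.89803, 0.43994). W is at the origin and T lies 52.5 along u from W, so T = 52.5·u = (23.097, -47.146). Tangency of A1 to both parallel lines with radius 4.7 puts N and Z at W ± 4.7·n: N = (4.2207, 2.0677), Z = (-4.2207, -2.0677). Equal radii place S and A the same way about T: S = T + 4.7·n = (27.318, -45.079), A = T − 4.7·n = (18.876, -49.214). So A.x = 18.876.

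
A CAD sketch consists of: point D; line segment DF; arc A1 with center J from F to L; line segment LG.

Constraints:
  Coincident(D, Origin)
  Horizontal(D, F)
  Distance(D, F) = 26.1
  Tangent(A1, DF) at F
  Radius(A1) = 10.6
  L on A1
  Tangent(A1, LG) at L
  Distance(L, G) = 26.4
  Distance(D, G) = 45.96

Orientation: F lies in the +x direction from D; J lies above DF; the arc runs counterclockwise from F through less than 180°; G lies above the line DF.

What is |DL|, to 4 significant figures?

38.76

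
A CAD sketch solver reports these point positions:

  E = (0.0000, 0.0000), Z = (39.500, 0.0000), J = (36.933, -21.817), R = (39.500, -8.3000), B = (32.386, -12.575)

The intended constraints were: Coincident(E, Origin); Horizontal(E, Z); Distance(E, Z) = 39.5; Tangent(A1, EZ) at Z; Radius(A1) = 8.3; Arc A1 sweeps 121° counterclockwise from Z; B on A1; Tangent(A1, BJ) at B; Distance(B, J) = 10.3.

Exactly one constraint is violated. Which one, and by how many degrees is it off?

Tangent(A1, BJ) at B — off by 4.81°.

E = (0.00, 0.00) ✓; E.y = 0.00, Z.y = 0.00 ✓; |EZ| = 39.50 ✓; ∠(RZ, ZE) = 90.00° ✓; |RZ| = 8.300 ✓; bearing(R→B) − bearing(R→Z) = 121.0° ✓; |RB| = 8.300 ✓; ∠(RB, BJ) = 94.81° ✗; |BJ| = 10.30 ✓.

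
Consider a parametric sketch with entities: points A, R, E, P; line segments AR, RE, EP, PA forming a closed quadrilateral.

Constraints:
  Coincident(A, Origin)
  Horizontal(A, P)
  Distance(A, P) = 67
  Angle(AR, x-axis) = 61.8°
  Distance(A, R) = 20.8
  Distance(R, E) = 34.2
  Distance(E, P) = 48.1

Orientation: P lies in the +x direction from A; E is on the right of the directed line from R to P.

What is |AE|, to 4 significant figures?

25.22

Checks: |RE| = 34.20 ✓; |EP| = 48.10 ✓.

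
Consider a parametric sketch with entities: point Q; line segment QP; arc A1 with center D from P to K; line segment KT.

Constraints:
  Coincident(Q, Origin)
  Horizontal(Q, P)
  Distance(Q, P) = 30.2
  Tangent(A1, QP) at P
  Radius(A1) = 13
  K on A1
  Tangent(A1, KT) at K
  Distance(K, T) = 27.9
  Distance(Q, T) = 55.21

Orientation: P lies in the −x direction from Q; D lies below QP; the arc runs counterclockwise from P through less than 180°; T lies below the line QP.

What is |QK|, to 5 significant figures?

45.840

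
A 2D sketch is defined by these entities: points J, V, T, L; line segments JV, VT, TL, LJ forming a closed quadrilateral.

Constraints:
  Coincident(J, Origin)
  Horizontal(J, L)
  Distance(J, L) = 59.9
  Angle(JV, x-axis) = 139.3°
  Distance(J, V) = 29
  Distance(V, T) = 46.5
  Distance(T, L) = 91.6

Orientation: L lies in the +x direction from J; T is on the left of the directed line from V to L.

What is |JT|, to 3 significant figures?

63.2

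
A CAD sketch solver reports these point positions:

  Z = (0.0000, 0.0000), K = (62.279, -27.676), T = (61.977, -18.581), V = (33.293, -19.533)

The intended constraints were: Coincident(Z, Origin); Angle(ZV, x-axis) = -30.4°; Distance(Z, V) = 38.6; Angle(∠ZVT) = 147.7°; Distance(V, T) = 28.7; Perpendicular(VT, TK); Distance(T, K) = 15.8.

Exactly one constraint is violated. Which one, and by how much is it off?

Distance(T, K) = 15.8 — off by 6.70.

Z = (0.00, 0.00) ✓; ZV at -30.40° ✓; |ZV| = 38.60 ✓; ∠ZVT = 147.7° ✓; |VT| = 28.70 ✓; ∠(VT, TK) = 90.00° ✓; |TK| = 9.100 ✗.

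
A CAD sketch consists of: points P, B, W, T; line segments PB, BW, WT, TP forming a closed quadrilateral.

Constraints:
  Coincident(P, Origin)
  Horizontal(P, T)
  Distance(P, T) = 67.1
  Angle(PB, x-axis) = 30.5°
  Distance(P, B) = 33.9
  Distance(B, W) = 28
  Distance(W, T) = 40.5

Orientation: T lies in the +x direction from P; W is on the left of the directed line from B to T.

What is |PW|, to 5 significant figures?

61.505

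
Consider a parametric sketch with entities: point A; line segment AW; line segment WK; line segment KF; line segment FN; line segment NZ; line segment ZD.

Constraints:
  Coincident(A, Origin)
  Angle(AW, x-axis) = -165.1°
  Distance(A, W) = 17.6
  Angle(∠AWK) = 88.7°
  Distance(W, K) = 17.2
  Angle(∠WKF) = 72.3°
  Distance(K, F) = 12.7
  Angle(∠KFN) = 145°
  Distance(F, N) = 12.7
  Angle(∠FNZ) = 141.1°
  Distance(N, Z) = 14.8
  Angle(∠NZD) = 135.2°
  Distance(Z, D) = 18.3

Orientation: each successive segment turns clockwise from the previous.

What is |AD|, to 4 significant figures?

27.12

A is at the origin; AW runs at -165.1° with length 17.6, so W = (-17.01, -4.526). ∠AWK = 88.7° gives WK at 103.6° from the x-axis; with |WK| = 17.2, K = (-21.05, 12.19). ∠WKF = 72.3° gives KF at -4.100° from the x-axis; with |KF| = 12.7, F = (-8.385, 11.28). ∠KFN = 145.0° gives FN at -39.10° from the x-axis; with |FN| = 12.7, N = (1.471, 3.275). ∠FNZ = 141.1° gives NZ at -78.00° from the x-axis; with |NZ| = 14.8, Z = (4.548, -11.20). ∠NZD = 135.2° gives ZD at -122.8° from the x-axis; with |ZD| = 18.3, D = (-5.366, -26.58). Then |AD| = |D − A| = 27.12.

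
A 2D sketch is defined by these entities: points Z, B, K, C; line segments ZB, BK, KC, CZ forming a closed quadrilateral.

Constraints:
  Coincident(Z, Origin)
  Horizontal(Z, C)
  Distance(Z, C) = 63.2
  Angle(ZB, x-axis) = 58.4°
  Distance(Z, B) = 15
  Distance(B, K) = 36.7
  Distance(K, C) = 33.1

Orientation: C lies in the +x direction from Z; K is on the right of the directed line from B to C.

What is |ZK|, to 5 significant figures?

35.904

Z is at the origin; Z and C share the same y with |ZC| = 63.2 and C in +x, so C = (63.2, 0). ZB runs at 58.4° with |ZB| = 15.0, so B = (7.8598, 12.776). K is determined by |BK| = 36.7 and |KC| = 33.1 together: it lies at the intersection of circle(B, 36.7) and circle(C, 33.1). With |BC| = 56.796, the foot of the radical line on BC is 30.610 from B and the perpendicular offset is √(36.7² − 30.610²) = 20.246. Taking the right-of-BC solution: K = (33.131, -13.837).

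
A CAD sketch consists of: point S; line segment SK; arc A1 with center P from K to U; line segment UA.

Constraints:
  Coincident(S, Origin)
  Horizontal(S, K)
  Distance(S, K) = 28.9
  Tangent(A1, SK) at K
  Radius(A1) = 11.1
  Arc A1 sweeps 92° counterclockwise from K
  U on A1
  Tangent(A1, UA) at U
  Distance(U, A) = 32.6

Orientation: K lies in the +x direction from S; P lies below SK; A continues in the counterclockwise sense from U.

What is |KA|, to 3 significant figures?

45.2

S is at the origin; SK is horizontal with |SK| = 28.9 and K on the +x side, so K = (28.9, 0.00). Since A1 is tangent to SK there, PK ⟂ SK, so P = K + (0, -11.1) = (28.9, -11.1). On A1, K sits at bearing 90° from P; a 92° counterclockwise sweep puts U at bearing 182°, so U = P + 11.1·(cos 182°, sin 182°) = (17.8, -11.5). A1 meets UA tangentially, so PU is at right angles to UA, so UA runs along (−sin 182°, cos 182°); with |UA| = 32.6, A = (18.9, -44.1). Then |KA| = |A − K| = 45.2.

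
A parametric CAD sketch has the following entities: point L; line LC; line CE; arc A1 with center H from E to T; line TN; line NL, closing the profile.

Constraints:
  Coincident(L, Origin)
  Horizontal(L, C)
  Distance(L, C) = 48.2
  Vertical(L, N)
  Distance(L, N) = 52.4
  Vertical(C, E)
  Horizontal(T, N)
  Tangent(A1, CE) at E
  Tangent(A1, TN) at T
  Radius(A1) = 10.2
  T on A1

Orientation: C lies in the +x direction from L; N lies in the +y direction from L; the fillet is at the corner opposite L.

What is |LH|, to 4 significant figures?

56.79

L is at the origin; LC is horizontal with |LC| = 48.2 and C on the +x side, so C = (48.20, 0.000). LN is vertical with |LN| = 52.4 and N on the +y side, so N = (0.000, 52.40). The virtual corner opposite L is at (48.20, 52.40). The tangent condition forces HE to be normal to CE and tangency of A1 to TN means the radius HT is perpendicular to TN, with radius 10.2, so the center H sits 10.2 in from both sides at H = (38.00, 42.20). Then |LH| = |H − L| = 56.79.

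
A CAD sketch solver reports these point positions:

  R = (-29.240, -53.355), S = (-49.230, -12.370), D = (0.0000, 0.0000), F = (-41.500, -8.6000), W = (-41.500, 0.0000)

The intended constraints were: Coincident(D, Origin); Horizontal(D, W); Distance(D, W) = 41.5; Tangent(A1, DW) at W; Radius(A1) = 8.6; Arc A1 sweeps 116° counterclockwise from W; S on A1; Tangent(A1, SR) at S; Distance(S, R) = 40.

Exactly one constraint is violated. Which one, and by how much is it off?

Distance(S, R) = 40 — off by 5.60.

D = (0.00, 0.00) ✓; D.y = 0.00, W.y = 0.00 ✓; |DW| = 41.50 ✓; ∠(FW, WD) = 90.00° ✓; |FW| = 8.600 ✓; bearing(F→S) − bearing(F→W) = 116.0° ✓; |FS| = 8.600 ✓; ∠(FS, SR) = 90.00° ✓; |SR| = 45.60 ✗.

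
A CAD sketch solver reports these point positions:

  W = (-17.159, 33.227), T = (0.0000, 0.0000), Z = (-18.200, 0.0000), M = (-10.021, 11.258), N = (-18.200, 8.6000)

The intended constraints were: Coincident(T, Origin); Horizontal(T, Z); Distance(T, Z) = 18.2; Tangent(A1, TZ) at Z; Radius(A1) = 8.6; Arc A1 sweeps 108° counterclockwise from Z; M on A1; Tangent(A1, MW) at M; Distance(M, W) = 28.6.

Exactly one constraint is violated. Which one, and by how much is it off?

Distance(M, W) = 28.6 — off by 5.50.

T = (0.00, 0.00) ✓; T.y = 0.00, Z.y = 0.00 ✓; |TZ| = 18.20 ✓; ∠(NZ, ZT) = 90.00° ✓; |NZ| = 8.600 ✓; bearing(N→M) − bearing(N→Z) = 108.0° ✓; |NM| = 8.600 ✓; ∠(NM, MW) = 90.00° ✓; |MW| = 23.10 ✗.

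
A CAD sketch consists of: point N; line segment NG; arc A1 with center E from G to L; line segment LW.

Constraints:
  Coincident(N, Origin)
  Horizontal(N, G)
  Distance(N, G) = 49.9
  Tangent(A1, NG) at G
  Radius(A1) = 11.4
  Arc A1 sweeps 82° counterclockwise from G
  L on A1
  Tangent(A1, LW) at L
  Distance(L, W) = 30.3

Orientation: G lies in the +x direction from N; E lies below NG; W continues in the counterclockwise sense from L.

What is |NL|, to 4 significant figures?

39.84

N is at the origin; NG is horizontal with |NG| = 49.9 and G on the +x side, so G = (49.90, 0.000). Since A1 is tangent to NG there, EG ⟂ NG, so E = G + (0, -11.4) = (49.90, -11.40). On A1, G sits at bearing 90° from E; an 82° counterclockwise sweep puts L at bearing 172°, so L = E + 11.4·(cos 172°, sin 172°) = (38.61, -9.813). Then |NL| = |L − N| = 39.84.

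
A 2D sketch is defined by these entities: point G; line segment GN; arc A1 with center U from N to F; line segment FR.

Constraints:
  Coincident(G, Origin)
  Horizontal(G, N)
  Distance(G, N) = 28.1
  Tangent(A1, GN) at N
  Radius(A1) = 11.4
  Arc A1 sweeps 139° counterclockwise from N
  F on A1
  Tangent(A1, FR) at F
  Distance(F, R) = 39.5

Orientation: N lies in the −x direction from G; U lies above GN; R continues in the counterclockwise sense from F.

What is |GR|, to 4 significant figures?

68.20

G is at the origin; GN is horizontal with |GN| = 28.1 and N on the −x side, so N = (-28.10, 0.000). A1 meets GN tangentially, so UN is at right angles to GN, so U = N + (0, 11.4) = (-28.10, 11.40). On A1, N sits at bearing -90° from U; a 139° counterclockwise sweep puts F at bearing 49°, so F = U + 11.4·(cos 49°, sin 49°) = (-20.62, 20.00). A1 meets FR tangentially, so UF is at right angles to FR, so FR runs along (−sin 49°, cos 49°); with |FR| = 39.5, R = (-50.43, 45.92). Then |GR| = |R − G| = 68.20.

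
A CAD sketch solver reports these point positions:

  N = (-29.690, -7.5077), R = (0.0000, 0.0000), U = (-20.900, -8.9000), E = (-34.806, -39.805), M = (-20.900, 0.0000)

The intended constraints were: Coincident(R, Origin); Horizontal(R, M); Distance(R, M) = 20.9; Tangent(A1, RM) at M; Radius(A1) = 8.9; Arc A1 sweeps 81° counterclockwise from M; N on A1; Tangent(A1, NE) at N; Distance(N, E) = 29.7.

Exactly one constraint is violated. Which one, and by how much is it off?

Distance(N, E) = 29.7 — off by 3.00.

R = (0.00, 0.00) ✓; R.y = 0.00, M.y = 0.00 ✓; |RM| = 20.90 ✓; ∠(UM, MR) = 90.00° ✓; |UM| = 8.900 ✓; bearing(U→N) − bearing(U→M) = 81.00° ✓; |UN| = 8.900 ✓; ∠(UN, NE) = 90.00° ✓; |NE| = 32.70 ✗.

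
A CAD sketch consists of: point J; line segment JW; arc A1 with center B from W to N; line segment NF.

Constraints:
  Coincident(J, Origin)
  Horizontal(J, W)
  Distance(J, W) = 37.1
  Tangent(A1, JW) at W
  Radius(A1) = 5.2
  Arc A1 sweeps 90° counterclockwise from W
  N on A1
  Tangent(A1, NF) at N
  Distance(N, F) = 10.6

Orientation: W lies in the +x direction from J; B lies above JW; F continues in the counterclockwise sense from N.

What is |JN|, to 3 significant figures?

42.6

J is at the origin; J and W share the same y with |JW| = 37.1 and W on the +x side, so W = (37.1, 0.00). The tangent condition forces BW to be normal to JW, so B = W + (0, 5.2) = (37.1, 5.20). On A1, W sits at bearing -90° from B; a 90° counterclockwise sweep puts N at bearing 0°, so N = B + 5.2·(cos 0°, sin 0°) = (42.3, 5.20). Then |JN| = |N − J| = 42.6.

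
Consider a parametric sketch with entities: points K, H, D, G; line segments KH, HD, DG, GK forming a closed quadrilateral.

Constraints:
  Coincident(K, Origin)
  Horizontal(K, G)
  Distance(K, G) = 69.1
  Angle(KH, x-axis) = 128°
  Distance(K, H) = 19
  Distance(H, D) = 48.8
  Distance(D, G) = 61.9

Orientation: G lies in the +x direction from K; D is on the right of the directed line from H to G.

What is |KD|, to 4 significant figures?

30.04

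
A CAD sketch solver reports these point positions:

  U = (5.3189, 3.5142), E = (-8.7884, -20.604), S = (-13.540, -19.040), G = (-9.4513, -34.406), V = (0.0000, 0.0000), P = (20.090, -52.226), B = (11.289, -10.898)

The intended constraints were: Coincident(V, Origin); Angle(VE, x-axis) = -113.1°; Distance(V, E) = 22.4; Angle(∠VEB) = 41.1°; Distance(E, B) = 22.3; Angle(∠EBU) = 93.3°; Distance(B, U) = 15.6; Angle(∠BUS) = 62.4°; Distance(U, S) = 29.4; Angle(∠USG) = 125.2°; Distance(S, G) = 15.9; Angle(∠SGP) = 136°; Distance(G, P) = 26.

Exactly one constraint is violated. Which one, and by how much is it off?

Distance(G, P) = 26 — off by 8.50.

V = (0.00, 0.00) ✓; VE at -113.1° ✓; |VE| = 22.40 ✓; ∠VEB = 41.10° ✓; |EB| = 22.30 ✓; ∠EBU = 93.30° ✓; |BU| = 15.60 ✓; ∠BUS = 62.40° ✓; |US| = 29.40 ✓; ∠USG = 125.2° ✓; |SG| = 15.90 ✓; ∠SGP = 136.0° ✓; |GP| = 34.50 ✗.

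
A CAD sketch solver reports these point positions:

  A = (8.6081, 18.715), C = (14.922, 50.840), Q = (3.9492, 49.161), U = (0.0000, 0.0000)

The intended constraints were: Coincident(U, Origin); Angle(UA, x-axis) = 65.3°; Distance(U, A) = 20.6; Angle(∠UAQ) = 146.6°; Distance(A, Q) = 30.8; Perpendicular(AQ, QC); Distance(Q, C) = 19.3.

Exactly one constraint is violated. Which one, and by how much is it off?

Distance(Q, C) = 19.3 — off by 8.20.

U = (0.00, 0.00) ✓; UA at 65.30° ✓; |UA| = 20.60 ✓; ∠UAQ = 146.6° ✓; |AQ| = 30.80 ✓; ∠(AQ, QC) = 90.00° ✓; |QC| = 11.10 ✗.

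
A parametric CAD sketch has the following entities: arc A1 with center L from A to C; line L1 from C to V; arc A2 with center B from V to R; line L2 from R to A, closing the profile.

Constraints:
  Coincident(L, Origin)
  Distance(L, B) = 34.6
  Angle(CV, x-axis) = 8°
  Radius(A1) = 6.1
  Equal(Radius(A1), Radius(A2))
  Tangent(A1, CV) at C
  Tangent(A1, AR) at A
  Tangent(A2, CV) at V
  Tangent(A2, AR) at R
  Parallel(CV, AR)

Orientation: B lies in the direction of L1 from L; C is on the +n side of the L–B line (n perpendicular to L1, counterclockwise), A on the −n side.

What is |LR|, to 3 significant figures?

35.1

The slot axis is L1's direction at 8.0°, so u = (cos 8.0°, sin 8.0°) = (0.990, 0.139) and n = (−sin 8.0°, cos 8.0°) = (-0.139, 0.990). L is at the origin and B lies 34.6 along u from L, so B = 34.6·u = (34.3, 4.82). Tangency of A1 to both parallel lines with radius 6.1 puts C and A at L ± 6.1·n: C = (-0.849, 6.04), A = (0.849, -6.04). Equal radii place V and R the same way about B: V = B + 6.1·n = (33.4, 10.9), R = B − 6.1·n = (35.1, -1.23). Then |LR| = |R − L| = 35.1.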